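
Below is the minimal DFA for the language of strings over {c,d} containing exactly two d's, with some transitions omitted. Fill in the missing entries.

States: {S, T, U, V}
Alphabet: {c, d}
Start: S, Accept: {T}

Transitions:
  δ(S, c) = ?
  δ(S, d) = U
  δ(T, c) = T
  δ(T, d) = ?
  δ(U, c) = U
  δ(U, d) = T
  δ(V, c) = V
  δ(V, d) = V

From the language and accept set, identify what each state tracks — S: zero d's; T: two d's; U: one d; V: ≥ three d's (dead).
Each missing δ(q, a) is the state matching the new tracked value after reading a.
δ(S, c) = S; δ(T, d) = V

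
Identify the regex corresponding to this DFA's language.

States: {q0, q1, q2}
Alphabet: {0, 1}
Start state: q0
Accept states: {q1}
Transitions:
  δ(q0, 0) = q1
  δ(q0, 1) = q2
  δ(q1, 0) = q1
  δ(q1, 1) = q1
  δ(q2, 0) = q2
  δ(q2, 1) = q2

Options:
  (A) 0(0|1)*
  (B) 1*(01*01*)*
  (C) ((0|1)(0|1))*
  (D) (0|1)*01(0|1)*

Check each option against the DFA on short strings; one disagreement eliminates an option:
  (A) 0(0|1)*: agrees with the DFA on every string of length ≤ 6
  (B) 1*(01*01*)*: on ε the DFA stays in q0 and rejects (q0 ∉ Accept), but the regex matches it → eliminate
  (C) ((0|1)(0|1))*: on ε the DFA stays in q0 and rejects (q0 ∉ Accept), but the regex matches it → eliminate
  (D) (0|1)*01(0|1)*: on '0' the DFA goes q0 → q1 and accepts (q1 ∈ Accept), but the regex does not match it → eliminate
Only (A) is consistent with the DFA.
(A) 0(0|1)*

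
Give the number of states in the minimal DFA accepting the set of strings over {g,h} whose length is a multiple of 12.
By Myhill–Nerode, count the distinguishable equivalence classes: 12 classes — one per residue of the length mod 12; class i is distinguished from class j by any string of length (12 − i) mod 12.
12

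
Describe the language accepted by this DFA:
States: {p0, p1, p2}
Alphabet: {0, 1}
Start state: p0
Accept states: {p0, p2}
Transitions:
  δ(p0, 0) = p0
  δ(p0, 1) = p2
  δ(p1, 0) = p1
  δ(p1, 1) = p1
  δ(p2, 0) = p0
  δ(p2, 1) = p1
Testing a few strings:
  '110' → reject
  '100' → accept
  '0100' → accept
  '1' → accept
State roles: p0=last symbol not 1 (ok); p1=saw 11 (dead); p2=last symbol 1 (ok)
All binary strings with no two consecutive 1's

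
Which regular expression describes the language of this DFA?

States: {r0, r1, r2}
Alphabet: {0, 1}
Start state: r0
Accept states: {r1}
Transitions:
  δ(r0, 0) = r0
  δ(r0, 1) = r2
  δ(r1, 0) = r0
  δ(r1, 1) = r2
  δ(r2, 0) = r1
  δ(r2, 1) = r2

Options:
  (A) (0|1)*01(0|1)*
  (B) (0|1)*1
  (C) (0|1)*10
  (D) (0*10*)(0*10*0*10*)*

Check each option against the DFA on short strings; one disagreement eliminates an option:
  (A) (0|1)*01(0|1)*: on '01' the DFA goes r0 → r0 → r2 and rejects (r2 ∉ Accept), but the regex matches it → eliminate
  (B) (0|1)*1: on '1' the DFA goes r0 → r2 and rejects (r2 ∉ Accept), but the regex matches it → eliminate
  (C) (0|1)*10: agrees with the DFA on every string of length ≤ 6
  (D) (0*10*)(0*10*0*10*)*: on '1' the DFA goes r0 → r2 and rejects (r2 ∉ Accept), but the regex matches it → eliminate
Only (C) is consistent with the DFA.
(C) (0|1)*10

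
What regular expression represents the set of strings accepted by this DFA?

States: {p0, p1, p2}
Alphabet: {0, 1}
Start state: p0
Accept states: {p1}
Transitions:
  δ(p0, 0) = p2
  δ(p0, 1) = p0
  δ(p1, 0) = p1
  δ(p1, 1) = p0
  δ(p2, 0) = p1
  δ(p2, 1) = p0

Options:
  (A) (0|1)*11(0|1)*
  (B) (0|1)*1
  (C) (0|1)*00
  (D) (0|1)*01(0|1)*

Check each option against the DFA on short strings; one disagreement eliminates an option:
  (A) (0|1)*11(0|1)*: on '00' the DFA goes p0 → p2 → p1 and accepts (p1 ∈ Accept), but the regex does not match it → eliminate
  (B) (0|1)*1: on '1' the DFA goes p0 → p0 and rejects (p0 ∉ Accept), but the regex matches it → eliminate
  (C) (0|1)*00: agrees with the DFA on every string of length ≤ 6
  (D) (0|1)*01(0|1)*: on '00' the DFA goes p0 → p2 → p1 and accepts (p1 ∈ Accept), but the regex does not match it → eliminate
Only (C) is consistent with the DFA.
(C) (0|1)*00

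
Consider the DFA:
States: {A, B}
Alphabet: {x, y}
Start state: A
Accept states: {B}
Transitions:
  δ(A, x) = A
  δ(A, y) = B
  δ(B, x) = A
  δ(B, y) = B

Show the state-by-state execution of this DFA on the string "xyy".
read 'x': A → A
  read 'y': A → B
  read 'y': B → B
A -> A -> B -> B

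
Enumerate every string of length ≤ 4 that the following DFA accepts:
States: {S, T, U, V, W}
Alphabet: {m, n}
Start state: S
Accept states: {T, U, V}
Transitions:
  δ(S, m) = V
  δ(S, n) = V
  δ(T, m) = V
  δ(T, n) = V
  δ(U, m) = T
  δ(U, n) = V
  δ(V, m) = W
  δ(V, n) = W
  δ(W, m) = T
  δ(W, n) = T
m, n, mmm, mmn, mnm, mnn, nmm, nmn, nnm, nnn, mmmm, mmmn, mmnm, mmnn, mnmm, mnmn, mnnm, mnnn, nmmm, nmmn, nmnm, nmnn, nnmm, nnmn, nnnm, nnnn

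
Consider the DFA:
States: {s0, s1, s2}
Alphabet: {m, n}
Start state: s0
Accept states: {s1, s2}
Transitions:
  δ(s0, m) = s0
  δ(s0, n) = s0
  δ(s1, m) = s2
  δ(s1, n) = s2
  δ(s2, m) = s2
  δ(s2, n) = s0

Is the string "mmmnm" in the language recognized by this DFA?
Processing string "mmmnm":
  s0 --m--> s0
  s0 --m--> s0
  s0 --m--> s0
  s0 --n--> s0
  s0 --m--> s0
Final state: s0
Accept states: {s1, s2}
No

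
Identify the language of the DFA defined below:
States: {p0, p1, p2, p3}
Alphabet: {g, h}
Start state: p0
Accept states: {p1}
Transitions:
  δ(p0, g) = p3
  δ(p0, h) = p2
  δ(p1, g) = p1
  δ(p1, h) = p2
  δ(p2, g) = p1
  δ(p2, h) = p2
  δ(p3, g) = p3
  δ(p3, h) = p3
Testing a few strings:
  'gg' → reject
  'gghh' → reject
  'gghg' → reject
  'h' → reject
State roles: p0=no input read; p1=started with h, last symbol g; p2=started with h, last symbol h; p3=started with g (dead)
All strings over {g,h} that start with h and end with g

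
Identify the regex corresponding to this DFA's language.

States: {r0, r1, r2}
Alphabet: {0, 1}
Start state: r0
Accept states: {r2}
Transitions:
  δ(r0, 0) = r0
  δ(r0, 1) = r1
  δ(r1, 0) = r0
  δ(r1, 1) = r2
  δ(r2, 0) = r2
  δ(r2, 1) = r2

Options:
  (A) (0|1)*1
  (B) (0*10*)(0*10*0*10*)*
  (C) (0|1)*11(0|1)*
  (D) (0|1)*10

Check each option against the DFA on short strings; one disagreement eliminates an option:
  (A) (0|1)*1: on '1' the DFA goes r0 → r1 and rejects (r1 ∉ Accept), but the regex matches it → eliminate
  (B) (0*10*)(0*10*0*10*)*: on '1' the DFA goes r0 → r1 and rejects (r1 ∉ Accept), but the regex matches it → eliminate
  (C) (0|1)*11(0|1)*: agrees with the DFA on every string of length ≤ 6
  (D) (0|1)*10: on '10' the DFA goes r0 → r1 → r0 and rejects (r0 ∉ Accept), but the regex matches it → eliminate
Only (C) is consistent with the DFA.
(C) (0|1)*11(0|1)*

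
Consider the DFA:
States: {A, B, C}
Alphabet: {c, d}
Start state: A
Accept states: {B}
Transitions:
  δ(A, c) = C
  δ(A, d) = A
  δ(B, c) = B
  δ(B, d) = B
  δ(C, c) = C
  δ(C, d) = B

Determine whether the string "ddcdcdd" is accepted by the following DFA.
Processing string "ddcdcdd":
  A --d--> A
  A --d--> A
  A --c--> C
  C --d--> B
  B --c--> B
  B --d--> B
  B --d--> B
Final state: B
Accept states: {B}
Yes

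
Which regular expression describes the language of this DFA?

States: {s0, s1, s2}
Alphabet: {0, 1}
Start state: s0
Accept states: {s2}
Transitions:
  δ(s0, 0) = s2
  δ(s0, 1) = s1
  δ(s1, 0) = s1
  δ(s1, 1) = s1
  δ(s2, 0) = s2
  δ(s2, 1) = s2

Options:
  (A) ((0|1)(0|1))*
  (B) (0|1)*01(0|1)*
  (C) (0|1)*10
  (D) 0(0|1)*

Check each option against the DFA on short strings; one disagreement eliminates an option:
  (A) ((0|1)(0|1))*: on ε the DFA stays in s0 and rejects (s0 ∉ Accept), but the regex matches it → eliminate
  (B) (0|1)*01(0|1)*: on '0' the DFA goes s0 → s2 and accepts (s2 ∈ Accept), but the regex does not match it → eliminate
  (C) (0|1)*10: on '0' the DFA goes s0 → s2 and accepts (s2 ∈ Accept), but the regex does not match it → eliminate
  (D) 0(0|1)*: agrees with the DFA on every string of length ≤ 6
Only (D) is consistent with the DFA.
(D) 0(0|1)*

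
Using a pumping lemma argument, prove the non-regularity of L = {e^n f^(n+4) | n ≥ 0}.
Assume L is regular with pumping length p. Idea: pumping the e-block breaks the fixed offset of 4.
Choose s = e^p f^(p+4) ∈ L. By the pumping lemma, s = xyz with |xy| ≤ p, |y| > 0, so y = e^k with k ≥ 1. Then xy²z = e^(p+k) f^(p+4). For this to be in L we would need p+4 = (p+k)+4, i.e. k = 0, contradicting k ≥ 1. So xy²z ∉ L.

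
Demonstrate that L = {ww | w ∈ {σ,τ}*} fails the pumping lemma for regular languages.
Assume L is regular with pumping length p. Idea: pumping the leading σ-block breaks the equality of the two halves.
Choose s = σ^p τ σ^p τ ∈ L (with w = σ^p τ). |s| = 2p+2 ≥ p. By the pumping lemma, s = xyz with |xy| ≤ p, |y| > 0, so y = σ^k with k ≥ 1, in the first σ-block. Then xy²z = σ^(p+k) τ σ^p τ, of length 2p+2+k. If k is odd this length is odd, so it cannot be of the form ww. If k is even, each half has length p+1+k/2 ≤ p+k, so the first half lies entirely inside the leading σ-block and contains no τ, while the second half ends in τ; the halves differ. Either way xy²z ∉ L.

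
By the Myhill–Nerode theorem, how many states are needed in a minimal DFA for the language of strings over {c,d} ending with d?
By Myhill–Nerode, count the distinguishable equivalence classes: two classes — last symbol is d vs. not.
2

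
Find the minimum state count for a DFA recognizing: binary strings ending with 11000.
By Myhill–Nerode, count the distinguishable equivalence classes: 6 classes — one per longest suffix of the input that is a prefix of '11000' (lengths 0 through 5); only the length-5 class is accepting.
6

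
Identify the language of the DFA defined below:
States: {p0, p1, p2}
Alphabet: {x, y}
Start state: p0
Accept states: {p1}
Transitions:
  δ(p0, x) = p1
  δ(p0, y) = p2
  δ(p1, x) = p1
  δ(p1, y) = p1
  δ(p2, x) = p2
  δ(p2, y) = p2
Testing a few strings:
  'yy' → reject
  'yx' → reject
  'xx' → accept
  'x' → accept
State roles: p0=no input read; p1=started with x; p2=started with y (dead)
All strings over {x,y} starting with x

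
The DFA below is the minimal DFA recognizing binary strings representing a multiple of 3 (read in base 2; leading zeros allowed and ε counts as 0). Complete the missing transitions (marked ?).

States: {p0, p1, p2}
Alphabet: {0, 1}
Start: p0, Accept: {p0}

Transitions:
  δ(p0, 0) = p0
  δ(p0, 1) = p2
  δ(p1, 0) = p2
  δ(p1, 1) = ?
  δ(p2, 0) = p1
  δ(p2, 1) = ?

From the language and accept set, identify what each state tracks — p0: value ≡ 0 (mod 3); p1: value ≡ 2 (mod 3); p2: value ≡ 1 (mod 3).
Each missing δ(q, a) is the state matching the new tracked value after reading a.
δ(p1, 1) = p1; δ(p2, 1) = p0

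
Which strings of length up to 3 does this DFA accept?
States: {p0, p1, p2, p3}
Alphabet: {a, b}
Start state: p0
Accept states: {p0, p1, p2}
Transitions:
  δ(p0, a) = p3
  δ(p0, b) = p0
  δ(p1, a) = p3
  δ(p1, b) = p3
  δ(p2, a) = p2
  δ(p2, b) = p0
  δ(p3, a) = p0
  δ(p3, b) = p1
ε, b, aa, ab, bb, aab, baa, bab, bbb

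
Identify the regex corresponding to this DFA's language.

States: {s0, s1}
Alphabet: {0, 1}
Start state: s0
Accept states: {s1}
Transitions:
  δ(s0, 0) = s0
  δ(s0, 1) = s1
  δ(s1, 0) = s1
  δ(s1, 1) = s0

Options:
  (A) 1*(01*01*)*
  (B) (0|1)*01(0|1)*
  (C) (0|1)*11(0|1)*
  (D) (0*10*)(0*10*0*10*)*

Check each option against the DFA on short strings; one disagreement eliminates an option:
  (A) 1*(01*01*)*: on ε the DFA stays in s0 and rejects (s0 ∉ Accept), but the regex matches it → eliminate
  (B) (0|1)*01(0|1)*: on '1' the DFA goes s0 → s1 and accepts (s1 ∈ Accept), but the regex does not match it → eliminate
  (C) (0|1)*11(0|1)*: on '1' the DFA goes s0 → s1 and accepts (s1 ∈ Accept), but the regex does not match it → eliminate
  (D) (0*10*)(0*10*0*10*)*: agrees with the DFA on every string of length ≤ 6
Only (D) is consistent with the DFA.
(D) (0*10*)(0*10*0*10*)*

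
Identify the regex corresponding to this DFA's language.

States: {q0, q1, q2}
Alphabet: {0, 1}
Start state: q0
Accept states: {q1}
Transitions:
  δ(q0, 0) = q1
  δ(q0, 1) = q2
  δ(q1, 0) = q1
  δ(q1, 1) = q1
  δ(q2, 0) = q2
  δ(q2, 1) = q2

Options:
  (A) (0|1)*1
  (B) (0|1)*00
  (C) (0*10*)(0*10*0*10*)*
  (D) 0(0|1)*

Check each option against the DFA on short strings; one disagreement eliminates an option:
  (A) (0|1)*1: on '0' the DFA goes q0 → q1 and accepts (q1 ∈ Accept), but the regex does not match it → eliminate
  (B) (0|1)*00: on '0' the DFA goes q0 → q1 and accepts (q1 ∈ Accept), but the regex does not match it → eliminate
  (C) (0*10*)(0*10*0*10*)*: on '0' the DFA goes q0 → q1 and accepts (q1 ∈ Accept), but the regex does not match it → eliminate
  (D) 0(0|1)*: agrees with the DFA on every string of length ≤ 6
Only (D) is consistent with the DFA.
(D) 0(0|1)*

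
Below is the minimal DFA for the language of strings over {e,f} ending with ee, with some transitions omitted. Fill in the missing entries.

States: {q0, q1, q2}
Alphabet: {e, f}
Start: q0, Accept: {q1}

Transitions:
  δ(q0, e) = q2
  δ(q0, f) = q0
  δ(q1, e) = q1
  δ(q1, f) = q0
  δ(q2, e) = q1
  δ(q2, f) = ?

From the language and accept set, identify what each state tracks — q0: last symbol not e; q1: two trailing e's; q2: one trailing e.
Each missing δ(q, a) is the state matching the new tracked value after reading a.
δ(q2, f) = q0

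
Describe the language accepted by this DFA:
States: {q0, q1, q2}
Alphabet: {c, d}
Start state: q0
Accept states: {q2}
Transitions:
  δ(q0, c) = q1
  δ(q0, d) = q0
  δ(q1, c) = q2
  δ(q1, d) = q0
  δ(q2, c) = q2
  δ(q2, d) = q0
Testing a few strings:
  'cddc' → reject
  'cccd' → reject
  'd' → reject
  'dcdd' → reject
State roles: q0=last symbol not c; q1=one trailing c; q2=two trailing c's
All strings over {c,d} ending with cc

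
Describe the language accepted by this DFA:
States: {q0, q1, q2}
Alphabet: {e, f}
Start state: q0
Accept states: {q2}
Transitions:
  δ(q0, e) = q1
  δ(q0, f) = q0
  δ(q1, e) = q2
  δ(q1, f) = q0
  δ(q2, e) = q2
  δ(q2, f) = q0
Testing a few strings:
  'fefe' → reject
  'e' → reject
  'efe' → reject
  'eff' → reject
State roles: q0=last symbol not e; q1=one trailing e; q2=two trailing e's
All strings over {e,f} ending with ee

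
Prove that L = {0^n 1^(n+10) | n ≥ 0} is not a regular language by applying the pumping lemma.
Assume L is regular with pumping length p. Idea: pumping the 0-block breaks the fixed offset of 10.
Choose s = 0^p 1^(p+10) ∈ L. By the pumping lemma, s = xyz with |xy| ≤ p, |y| > 0, so y = 0^k with k ≥ 1. Then xy²z = 0^(p+k) 1^(p+10). For this to be in L we would need p+10 = (p+k)+10, i.e. k = 0, contradicting k ≥ 1. So xy²z ∉ L.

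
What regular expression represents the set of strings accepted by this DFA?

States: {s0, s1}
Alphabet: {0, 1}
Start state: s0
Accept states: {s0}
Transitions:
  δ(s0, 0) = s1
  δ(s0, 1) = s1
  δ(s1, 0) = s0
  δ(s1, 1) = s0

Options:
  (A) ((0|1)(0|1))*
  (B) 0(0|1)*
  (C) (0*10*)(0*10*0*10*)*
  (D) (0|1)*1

Check each option against the DFA on short strings; one disagreement eliminates an option:
  (A) ((0|1)(0|1))*: agrees with the DFA on every string of length ≤ 6
  (B) 0(0|1)*: on ε the DFA stays in s0 and accepts (s0 ∈ Accept), but the regex does not match it → eliminate
  (C) (0*10*)(0*10*0*10*)*: on ε the DFA stays in s0 and accepts (s0 ∈ Accept), but the regex does not match it → eliminate
  (D) (0|1)*1: on ε the DFA stays in s0 and accepts (s0 ∈ Accept), but the regex does not match it → eliminate
Only (A) is consistent with the DFA.
(A) ((0|1)(0|1))*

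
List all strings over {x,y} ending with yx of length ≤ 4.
yx, xyx, yyx, xxyx, xyyx, yxyx, yyyx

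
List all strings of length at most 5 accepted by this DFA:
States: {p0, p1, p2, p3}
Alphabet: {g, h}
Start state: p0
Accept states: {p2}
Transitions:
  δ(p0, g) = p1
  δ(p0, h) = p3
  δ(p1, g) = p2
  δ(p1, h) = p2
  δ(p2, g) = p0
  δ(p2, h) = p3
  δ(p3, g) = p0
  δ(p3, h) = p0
gg, gh, hggg, hggh, hhgg, hhgh, ggggg, ggggh, ghggg, ghggh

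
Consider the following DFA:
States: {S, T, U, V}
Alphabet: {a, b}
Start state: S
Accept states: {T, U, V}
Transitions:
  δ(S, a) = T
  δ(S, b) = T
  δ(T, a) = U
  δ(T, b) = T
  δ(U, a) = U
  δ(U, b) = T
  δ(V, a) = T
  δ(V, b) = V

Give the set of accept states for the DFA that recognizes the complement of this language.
Complement accept states = All states \ Original accept states
= {S, T, U, V} \ {T, U, V}
{S}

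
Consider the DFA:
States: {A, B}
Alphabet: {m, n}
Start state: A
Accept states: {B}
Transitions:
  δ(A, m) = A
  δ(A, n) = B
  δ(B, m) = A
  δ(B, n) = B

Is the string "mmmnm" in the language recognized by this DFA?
Processing string "mmmnm":
  A --m--> A
  A --m--> A
  A --m--> A
  A --n--> B
  B --m--> A
Final state: A
Accept states: {B}
No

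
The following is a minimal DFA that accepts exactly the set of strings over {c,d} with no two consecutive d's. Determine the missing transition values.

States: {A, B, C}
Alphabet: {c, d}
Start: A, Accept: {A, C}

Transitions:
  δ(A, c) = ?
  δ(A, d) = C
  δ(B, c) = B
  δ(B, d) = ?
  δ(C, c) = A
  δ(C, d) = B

From the language and accept set, identify what each state tracks — A: last symbol not d (ok); B: saw dd (dead); C: last symbol d (ok).
Each missing δ(q, a) is the state matching the new tracked value after reading a.
δ(A, c) = A; δ(B, d) = B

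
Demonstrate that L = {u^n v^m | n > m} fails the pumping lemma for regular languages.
Assume L is regular with pumping length p. Idea: pumping down the u-block drops the u-count to at most the v-count.
Choose s = u^(p+1) v^p ∈ L (|s| = 2p+1 ≥ p). By the pumping lemma, s = xyz with |xy| ≤ p, |y| > 0, so y = u^k with k ≥ 1. Take i = 0: xz = u^(p+1−k) v^p. Since k ≥ 1, p+1−k ≤ p, so the number of u's is no longer strictly greater than the number of v's, hence xz ∉ L.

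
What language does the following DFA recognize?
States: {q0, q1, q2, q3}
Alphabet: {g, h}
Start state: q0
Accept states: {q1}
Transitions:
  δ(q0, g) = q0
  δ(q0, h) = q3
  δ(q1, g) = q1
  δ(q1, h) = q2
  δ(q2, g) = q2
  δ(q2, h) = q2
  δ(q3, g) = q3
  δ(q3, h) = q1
Testing a few strings:
  'hh' → accept
  'hhgh' → reject
  'h' → reject
  'gg' → reject
State roles: q0=zero h's; q1=two h's; q2=≥ three h's (dead); q3=one h
All strings over {g,h} containing exactly two h's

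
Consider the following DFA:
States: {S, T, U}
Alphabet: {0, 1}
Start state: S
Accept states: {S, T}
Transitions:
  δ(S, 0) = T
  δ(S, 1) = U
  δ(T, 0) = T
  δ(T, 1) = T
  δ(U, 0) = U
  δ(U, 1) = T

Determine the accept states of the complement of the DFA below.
Complement accept states = All states \ Original accept states
= {S, T, U} \ {S, T}
{U}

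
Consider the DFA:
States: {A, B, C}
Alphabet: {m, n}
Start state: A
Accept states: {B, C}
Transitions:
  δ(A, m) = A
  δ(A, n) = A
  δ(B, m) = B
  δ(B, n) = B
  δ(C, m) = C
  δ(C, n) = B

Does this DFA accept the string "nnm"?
Processing string "nnm":
  A --n--> A
  A --n--> A
  A --m--> A
Final state: A
Accept states: {B, C}
No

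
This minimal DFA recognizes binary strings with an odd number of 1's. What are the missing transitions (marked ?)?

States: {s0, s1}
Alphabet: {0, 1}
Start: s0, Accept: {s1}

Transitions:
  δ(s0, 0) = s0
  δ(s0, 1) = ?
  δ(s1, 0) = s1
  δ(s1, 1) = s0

From the language and accept set, identify what each state tracks — s0: even number of 1's so far; s1: odd number of 1's so far.
Each missing δ(q, a) is the state matching the new tracked value after reading a.
δ(s0, 1) = s1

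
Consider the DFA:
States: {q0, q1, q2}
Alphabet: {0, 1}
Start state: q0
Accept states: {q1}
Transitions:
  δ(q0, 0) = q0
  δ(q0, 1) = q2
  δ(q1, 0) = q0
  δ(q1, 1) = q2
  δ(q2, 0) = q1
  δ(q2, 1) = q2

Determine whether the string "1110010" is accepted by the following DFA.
Processing string "1110010":
  q0 --1--> q2
  q2 --1--> q2
  q2 --1--> q2
  q2 --0--> q1
  q1 --0--> q0
  q0 --1--> q2
  q2 --0--> q1
Final state: q1
Accept states: {q1}
Yes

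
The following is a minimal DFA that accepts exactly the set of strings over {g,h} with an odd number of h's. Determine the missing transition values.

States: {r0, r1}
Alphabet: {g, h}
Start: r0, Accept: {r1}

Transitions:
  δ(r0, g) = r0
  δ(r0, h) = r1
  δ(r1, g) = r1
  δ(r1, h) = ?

From the language and accept set, identify what each state tracks — r0: even number of h's so far; r1: odd number of h's so far.
Each missing δ(q, a) is the state matching the new tracked value after reading a.
δ(r1, h) = r0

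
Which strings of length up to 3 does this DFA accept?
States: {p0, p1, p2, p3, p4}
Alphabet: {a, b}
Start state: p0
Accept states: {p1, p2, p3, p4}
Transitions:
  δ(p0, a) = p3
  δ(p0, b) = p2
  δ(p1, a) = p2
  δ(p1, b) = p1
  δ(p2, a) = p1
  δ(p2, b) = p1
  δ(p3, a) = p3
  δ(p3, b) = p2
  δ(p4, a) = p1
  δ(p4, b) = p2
a, b, aa, ab, ba, bb, aaa, aab, aba, abb, baa, bab, bba, bbb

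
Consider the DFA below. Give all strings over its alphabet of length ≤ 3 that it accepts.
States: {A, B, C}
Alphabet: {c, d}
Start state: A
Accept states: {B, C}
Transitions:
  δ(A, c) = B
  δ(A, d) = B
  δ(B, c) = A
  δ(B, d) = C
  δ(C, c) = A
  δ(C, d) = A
c, d, cd, dd, ccc, ccd, dcc, dcd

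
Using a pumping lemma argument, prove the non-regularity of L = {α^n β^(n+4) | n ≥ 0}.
Assume L is regular with pumping length p. Idea: pumping the α-block breaks the fixed offset of 4.
Choose s = α^p β^(p+4) ∈ L. By the pumping lemma, s = xyz with |xy| ≤ p, |y| > 0, so y = α^k with k ≥ 1. Then xy²z = α^(p+k) β^(p+4). For this to be in L we would need p+4 = (p+k)+4, i.e. k = 0, contradicting k ≥ 1. So xy²z ∉ L.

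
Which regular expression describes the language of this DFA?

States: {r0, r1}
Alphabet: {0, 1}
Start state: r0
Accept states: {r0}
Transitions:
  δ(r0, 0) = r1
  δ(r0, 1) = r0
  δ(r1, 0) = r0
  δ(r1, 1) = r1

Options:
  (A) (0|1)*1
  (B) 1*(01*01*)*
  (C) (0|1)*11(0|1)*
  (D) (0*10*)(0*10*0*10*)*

Check each option against the DFA on short strings; one disagreement eliminates an option:
  (A) (0|1)*1: on ε the DFA stays in r0 and accepts (r0 ∈ Accept), but the regex does not match it → eliminate
  (B) 1*(01*01*)*: agrees with the DFA on every string of length ≤ 6
  (C) (0|1)*11(0|1)*: on ε the DFA stays in r0 and accepts (r0 ∈ Accept), but the regex does not match it → eliminate
  (D) (0*10*)(0*10*0*10*)*: on ε the DFA stays in r0 and accepts (r0 ∈ Accept), but the regex does not match it → eliminate
Only (B) is consistent with the DFA.
(B) 1*(01*01*)*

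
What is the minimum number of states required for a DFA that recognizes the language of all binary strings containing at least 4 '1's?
By Myhill–Nerode, count the distinguishable equivalence classes: 5 classes — having seen 0, 1, …, 3, or ≥4 copies of '1'; any two classes i < j (j ≤ 4) are distinguished by the string 1^(4−j), which takes class j to 4 copies (accepted) but leaves class i below 4 (rejected).
5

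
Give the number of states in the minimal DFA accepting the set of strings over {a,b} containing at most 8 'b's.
By Myhill–Nerode, count the distinguishable equivalence classes: 10 classes — having seen 0, 1, …, 8, or >8 copies of 'b'; counts 0 through 8 are accepting and >8 is dead.
10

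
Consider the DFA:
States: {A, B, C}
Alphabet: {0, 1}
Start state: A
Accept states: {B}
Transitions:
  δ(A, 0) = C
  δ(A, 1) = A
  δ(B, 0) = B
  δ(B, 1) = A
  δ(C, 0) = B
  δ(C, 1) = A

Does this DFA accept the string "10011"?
Processing string "10011":
  A --1--> A
  A --0--> C
  C --0--> B
  B --1--> A
  A --1--> A
Final state: A
Accept states: {B}
No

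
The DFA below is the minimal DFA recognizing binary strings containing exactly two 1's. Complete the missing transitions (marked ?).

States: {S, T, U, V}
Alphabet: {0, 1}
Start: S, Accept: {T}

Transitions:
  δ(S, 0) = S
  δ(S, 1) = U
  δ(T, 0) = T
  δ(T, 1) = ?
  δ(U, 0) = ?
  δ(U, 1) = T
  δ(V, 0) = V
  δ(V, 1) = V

From the language and accept set, identify what each state tracks — S: zero 1's; T: two 1's; U: one 1; V: ≥ three 1's (dead).
Each missing δ(q, a) is the state matching the new tracked value after reading a.
δ(T, 1) = V; δ(U, 0) = U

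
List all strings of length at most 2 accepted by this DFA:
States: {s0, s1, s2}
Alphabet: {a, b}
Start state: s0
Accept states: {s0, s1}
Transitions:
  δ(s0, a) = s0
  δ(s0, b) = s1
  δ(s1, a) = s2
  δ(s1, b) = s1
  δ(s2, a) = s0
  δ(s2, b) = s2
ε, a, b, aa, ab, bb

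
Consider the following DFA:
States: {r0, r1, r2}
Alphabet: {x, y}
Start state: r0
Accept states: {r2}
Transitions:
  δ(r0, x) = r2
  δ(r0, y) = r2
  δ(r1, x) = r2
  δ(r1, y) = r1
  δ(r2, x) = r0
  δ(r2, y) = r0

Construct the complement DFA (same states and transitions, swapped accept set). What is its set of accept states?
Complement accept states = All states \ Original accept states
= {r0, r1, r2} \ {r2}
{r0, r1}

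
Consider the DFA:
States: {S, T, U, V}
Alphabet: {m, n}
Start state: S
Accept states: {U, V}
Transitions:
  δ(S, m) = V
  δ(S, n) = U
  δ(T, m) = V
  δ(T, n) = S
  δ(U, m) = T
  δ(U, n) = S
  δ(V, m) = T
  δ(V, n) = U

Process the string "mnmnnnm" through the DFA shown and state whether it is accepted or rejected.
Processing string "mnmnnnm":
  S --m--> V
  V --n--> U
  U --m--> T
  T --n--> S
  S --n--> U
  U --n--> S
  S --m--> V
Final state: V
Accept states: {U, V}
Yes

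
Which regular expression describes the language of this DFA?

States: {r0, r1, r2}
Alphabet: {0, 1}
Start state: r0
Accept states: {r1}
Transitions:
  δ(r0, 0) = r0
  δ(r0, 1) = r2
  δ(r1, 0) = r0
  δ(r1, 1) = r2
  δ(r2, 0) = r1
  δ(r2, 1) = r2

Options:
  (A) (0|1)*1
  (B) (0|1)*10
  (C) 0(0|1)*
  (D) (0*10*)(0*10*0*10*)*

Check each option against the DFA on short strings; one disagreement eliminates an option:
  (A) (0|1)*1: on '1' the DFA goes r0 → r2 and rejects (r2 ∉ Accept), but the regex matches it → eliminate
  (B) (0|1)*10: agrees with the DFA on every string of length ≤ 6
  (C) 0(0|1)*: on '0' the DFA goes r0 → r0 and rejects (r0 ∉ Accept), but the regex matches it → eliminate
  (D) (0*10*)(0*10*0*10*)*: on '1' the DFA goes r0 → r2 and rejects (r2 ∉ Accept), but the regex matches it → eliminate
Only (B) is consistent with the DFA.
(B) (0|1)*10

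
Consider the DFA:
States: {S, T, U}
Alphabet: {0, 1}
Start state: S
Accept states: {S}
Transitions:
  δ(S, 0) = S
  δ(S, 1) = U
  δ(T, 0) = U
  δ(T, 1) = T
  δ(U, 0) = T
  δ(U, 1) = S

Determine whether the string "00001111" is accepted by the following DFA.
Processing string "00001111":
  S --0--> S
  S --0--> S
  S --0--> S
  S --0--> S
  S --1--> U
  U --1--> S
  S --1--> U
  U --1--> S
Final state: S
Accept states: {S}
Yes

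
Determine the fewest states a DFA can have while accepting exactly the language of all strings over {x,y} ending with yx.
By Myhill–Nerode, count the distinguishable equivalence classes: three classes — suffix matches ε, y, or yx.
3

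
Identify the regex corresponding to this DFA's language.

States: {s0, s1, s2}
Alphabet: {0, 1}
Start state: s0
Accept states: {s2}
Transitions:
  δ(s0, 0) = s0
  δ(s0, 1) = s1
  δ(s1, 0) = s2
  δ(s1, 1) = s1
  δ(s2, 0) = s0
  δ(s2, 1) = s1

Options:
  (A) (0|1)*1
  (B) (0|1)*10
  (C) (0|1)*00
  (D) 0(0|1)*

Check each option against the DFA on short strings; one disagreement eliminates an option:
  (A) (0|1)*1: on '1' the DFA goes s0 → s1 and rejects (s1 ∉ Accept), but the regex matches it → eliminate
  (B) (0|1)*10: agrees with the DFA on every string of length ≤ 6
  (C) (0|1)*00: on '00' the DFA goes s0 → s0 → s0 and rejects (s0 ∉ Accept), but the regex matches it → eliminate
  (D) 0(0|1)*: on '0' the DFA goes s0 → s0 and rejects (s0 ∉ Accept), but the regex matches it → eliminate
Only (B) is consistent with the DFA.
(B) (0|1)*10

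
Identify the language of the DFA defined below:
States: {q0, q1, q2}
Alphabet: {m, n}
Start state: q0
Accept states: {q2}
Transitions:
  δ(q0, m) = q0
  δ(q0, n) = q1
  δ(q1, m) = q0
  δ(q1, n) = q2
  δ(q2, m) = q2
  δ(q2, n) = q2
Testing a few strings:
  'nn' → accept
  'mnn' → accept
  'mmn' → reject
  'm' → reject
State roles: q0=no progress toward nn; q1=one trailing n; q2=substring nn seen
All strings over {m,n} containing the substring nn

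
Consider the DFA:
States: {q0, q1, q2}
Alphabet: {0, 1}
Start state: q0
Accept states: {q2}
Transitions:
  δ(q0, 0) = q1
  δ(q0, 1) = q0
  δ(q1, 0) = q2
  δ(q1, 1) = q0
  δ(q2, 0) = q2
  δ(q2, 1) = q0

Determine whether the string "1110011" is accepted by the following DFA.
Processing string "1110011":
  q0 --1--> q0
  q0 --1--> q0
  q0 --1--> q0
  q0 --0--> q1
  q1 --0--> q2
  q2 --1--> q0
  q0 --1--> q0
Final state: q0
Accept states: {q2}
No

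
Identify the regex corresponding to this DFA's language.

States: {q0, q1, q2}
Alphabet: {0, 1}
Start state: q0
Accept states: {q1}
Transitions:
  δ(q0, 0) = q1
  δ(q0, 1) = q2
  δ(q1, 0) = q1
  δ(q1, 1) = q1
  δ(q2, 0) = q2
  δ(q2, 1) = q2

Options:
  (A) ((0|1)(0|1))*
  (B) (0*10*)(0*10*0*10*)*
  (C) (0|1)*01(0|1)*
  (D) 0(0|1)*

Check each option against the DFA on short strings; one disagreement eliminates an option:
  (A) ((0|1)(0|1))*: on ε the DFA stays in q0 and rejects (q0 ∉ Accept), but the regex matches it → eliminate
  (B) (0*10*)(0*10*0*10*)*: on '0' the DFA goes q0 → q1 and accepts (q1 ∈ Accept), but the regex does not match it → eliminate
  (C) (0|1)*01(0|1)*: on '0' the DFA goes q0 → q1 and accepts (q1 ∈ Accept), but the regex does not match it → eliminate
  (D) 0(0|1)*: agrees with the DFA on every string of length ≤ 6
Only (D) is consistent with the DFA.
(D) 0(0|1)*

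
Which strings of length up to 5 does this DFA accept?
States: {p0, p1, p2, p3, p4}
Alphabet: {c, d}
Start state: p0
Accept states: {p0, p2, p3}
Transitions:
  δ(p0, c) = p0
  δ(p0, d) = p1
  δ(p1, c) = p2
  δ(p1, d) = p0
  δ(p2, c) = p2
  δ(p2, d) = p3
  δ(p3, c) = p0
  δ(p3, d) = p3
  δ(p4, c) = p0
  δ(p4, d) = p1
ε, c, cc, dc, dd, ccc, cdc, cdd, dcc, dcd, ddc, cccc, ccdc, ccdd, cdcc, cdcd, cddc, dccc, dccd, dcdc, dcdd, ddcc, dddc, dddd, ccccc, cccdc, cccdd, ccdcc, ccdcd, ccddc, cdccc, cdccd, cdcdc, cdcdd, cddcc, cdddc, cdddd, dcccc, dcccd, dccdc, dccdd, dcdcc, dcddc, dcddd, ddccc, ddcdc, ddcdd, dddcc, dddcd, ddddc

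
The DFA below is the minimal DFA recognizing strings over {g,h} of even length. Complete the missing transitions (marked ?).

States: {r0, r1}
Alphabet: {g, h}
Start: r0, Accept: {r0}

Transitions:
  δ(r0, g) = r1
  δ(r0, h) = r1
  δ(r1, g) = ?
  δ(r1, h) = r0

From the language and accept set, identify what each state tracks — r0: even length so far; r1: odd length so far.
Each missing δ(q, a) is the state matching the new tracked value after reading a.
δ(r1, g) = r0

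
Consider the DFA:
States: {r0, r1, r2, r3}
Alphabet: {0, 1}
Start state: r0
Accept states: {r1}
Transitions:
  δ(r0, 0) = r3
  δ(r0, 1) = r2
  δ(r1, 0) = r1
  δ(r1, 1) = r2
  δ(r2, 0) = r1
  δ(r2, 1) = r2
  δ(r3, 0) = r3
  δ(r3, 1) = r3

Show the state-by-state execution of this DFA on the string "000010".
read '0': r0 → r3
  read '0': r3 → r3
  read '0': r3 → r3
  read '0': r3 → r3
  read '1': r3 → r3
  read '0': r3 → r3
r0 -> r3 -> r3 -> r3 -> r3 -> r3 -> r3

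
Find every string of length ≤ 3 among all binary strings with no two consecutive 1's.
ε, 0, 1, 00, 01, 10, 000, 001, 010, 100, 101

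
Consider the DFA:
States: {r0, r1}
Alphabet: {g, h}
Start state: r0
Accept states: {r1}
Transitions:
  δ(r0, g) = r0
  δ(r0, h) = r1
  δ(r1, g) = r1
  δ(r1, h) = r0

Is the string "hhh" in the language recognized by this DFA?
Processing string "hhh":
  r0 --h--> r1
  r1 --h--> r0
  r0 --h--> r1
Final state: r1
Accept states: {r1}
Yes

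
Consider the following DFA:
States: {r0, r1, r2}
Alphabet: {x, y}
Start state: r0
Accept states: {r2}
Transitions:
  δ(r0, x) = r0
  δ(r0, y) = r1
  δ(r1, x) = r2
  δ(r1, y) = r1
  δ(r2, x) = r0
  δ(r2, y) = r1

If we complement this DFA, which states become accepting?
Complement accept states = All states \ Original accept states
= {r0, r1, r2} \ {r2}
{r0, r1}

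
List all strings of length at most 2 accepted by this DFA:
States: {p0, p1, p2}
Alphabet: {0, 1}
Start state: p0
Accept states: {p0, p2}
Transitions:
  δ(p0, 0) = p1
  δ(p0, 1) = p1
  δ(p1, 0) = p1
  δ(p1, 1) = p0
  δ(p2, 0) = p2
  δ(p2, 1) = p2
ε, 01, 11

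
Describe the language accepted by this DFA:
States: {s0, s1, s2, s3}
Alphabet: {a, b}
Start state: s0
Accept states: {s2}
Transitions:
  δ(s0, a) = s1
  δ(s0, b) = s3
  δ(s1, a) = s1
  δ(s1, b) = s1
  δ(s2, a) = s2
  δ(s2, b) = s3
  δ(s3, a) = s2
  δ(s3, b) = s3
Testing a few strings:
  'a' → reject
  'bab' → reject
  'bb' → reject
  'baab' → reject
State roles: s0=no input read; s1=started with a (dead); s2=started with b, last symbol a; s3=started with b, last symbol b
All strings over {a,b} that start with b and end with a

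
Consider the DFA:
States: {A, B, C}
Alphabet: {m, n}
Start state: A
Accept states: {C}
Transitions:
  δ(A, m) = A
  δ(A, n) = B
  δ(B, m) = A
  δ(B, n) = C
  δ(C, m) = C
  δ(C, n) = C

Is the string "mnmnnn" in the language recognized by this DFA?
Processing string "mnmnnn":
  A --m--> A
  A --n--> B
  B --m--> A
  A --n--> B
  B --n--> C
  C --n--> C
Final state: C
Accept states: {C}
Yes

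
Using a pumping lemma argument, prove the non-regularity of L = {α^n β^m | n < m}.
Assume L is regular with pumping length p. Idea: pumping up the α-block makes the α-count reach the β-count.
Choose s = α^p β^(p+1) ∈ L. By the pumping lemma, s = xyz with |xy| ≤ p, |y| > 0, so y = α^k with k ≥ 1. Then xy²z = α^(p+k) β^(p+1). Since p+k ≥ p+1, the number of α's is no longer strictly less than the number of β's, so xy²z ∉ L.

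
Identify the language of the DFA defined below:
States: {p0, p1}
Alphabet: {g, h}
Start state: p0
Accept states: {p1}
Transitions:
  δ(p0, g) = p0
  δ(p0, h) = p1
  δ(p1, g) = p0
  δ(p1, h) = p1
Testing a few strings:
  'g' → reject
  'ghg' → reject
  'ggh' → accept
  'h' → accept
State roles: p0=last symbol not h; p1=last symbol is h
All strings over {g,h} ending with h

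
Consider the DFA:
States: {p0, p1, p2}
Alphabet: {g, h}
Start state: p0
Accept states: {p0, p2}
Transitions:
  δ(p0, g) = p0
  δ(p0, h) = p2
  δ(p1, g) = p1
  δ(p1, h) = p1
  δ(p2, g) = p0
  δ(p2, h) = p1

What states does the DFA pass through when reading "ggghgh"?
read 'g': p0 → p0
  read 'g': p0 → p0
  read 'g': p0 → p0
  read 'h': p0 → p2
  read 'g': p2 → p0
  read 'h': p0 → p2
p0 -> p0 -> p0 -> p0 -> p2 -> p0 -> p2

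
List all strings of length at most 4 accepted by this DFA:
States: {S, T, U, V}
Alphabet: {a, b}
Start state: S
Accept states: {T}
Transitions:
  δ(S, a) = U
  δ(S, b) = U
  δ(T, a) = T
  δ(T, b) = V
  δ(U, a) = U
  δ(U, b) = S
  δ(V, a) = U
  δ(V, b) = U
None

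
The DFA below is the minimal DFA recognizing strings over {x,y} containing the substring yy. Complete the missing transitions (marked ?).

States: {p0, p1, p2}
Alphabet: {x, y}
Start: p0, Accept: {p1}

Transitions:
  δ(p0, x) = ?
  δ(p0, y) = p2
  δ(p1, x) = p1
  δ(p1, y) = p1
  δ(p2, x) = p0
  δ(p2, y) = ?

From the language and accept set, identify what each state tracks — p0: no progress toward yy; p1: substring yy seen; p2: one trailing y.
Each missing δ(q, a) is the state matching the new tracked value after reading a.
δ(p0, x) = p0; δ(p2, y) = p1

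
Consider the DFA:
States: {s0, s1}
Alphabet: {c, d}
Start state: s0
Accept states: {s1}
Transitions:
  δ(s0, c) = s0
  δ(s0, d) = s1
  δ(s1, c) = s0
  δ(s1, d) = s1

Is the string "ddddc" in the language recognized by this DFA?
Processing string "ddddc":
  s0 --d--> s1
  s1 --d--> s1
  s1 --d--> s1
  s1 --d--> s1
  s1 --c--> s0
Final state: s0
Accept states: {s1}
No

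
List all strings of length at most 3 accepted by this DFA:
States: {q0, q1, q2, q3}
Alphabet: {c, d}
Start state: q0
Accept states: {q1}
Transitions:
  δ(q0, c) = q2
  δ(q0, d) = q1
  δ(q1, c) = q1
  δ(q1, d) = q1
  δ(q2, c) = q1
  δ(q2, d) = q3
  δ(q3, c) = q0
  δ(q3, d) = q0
d, cc, dc, dd, ccc, ccd, dcc, dcd, ddc, ddd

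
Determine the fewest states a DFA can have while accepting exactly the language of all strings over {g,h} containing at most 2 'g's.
By Myhill–Nerode, count the distinguishable equivalence classes: 4 classes — having seen 0, 1, 2, or >2 copies of 'g'; counts 0 through 2 are accepting and >2 is dead.
4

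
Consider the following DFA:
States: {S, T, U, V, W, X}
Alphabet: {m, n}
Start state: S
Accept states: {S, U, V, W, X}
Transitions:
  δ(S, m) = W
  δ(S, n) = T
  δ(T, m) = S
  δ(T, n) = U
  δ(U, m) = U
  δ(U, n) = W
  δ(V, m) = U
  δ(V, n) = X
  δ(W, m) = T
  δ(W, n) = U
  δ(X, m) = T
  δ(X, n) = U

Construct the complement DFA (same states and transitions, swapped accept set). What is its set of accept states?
Complement accept states = All states \ Original accept states
= {S, T, U, V, W, X} \ {S, U, V, W, X}
{T}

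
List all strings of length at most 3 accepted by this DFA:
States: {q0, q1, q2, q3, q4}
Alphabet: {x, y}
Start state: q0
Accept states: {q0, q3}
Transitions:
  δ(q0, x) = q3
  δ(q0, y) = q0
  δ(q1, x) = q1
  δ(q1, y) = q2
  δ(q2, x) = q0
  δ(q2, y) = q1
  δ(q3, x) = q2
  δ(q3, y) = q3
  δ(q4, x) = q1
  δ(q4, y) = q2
ε, x, y, xy, yx, yy, xxx, xyy, yxy, yyx, yyy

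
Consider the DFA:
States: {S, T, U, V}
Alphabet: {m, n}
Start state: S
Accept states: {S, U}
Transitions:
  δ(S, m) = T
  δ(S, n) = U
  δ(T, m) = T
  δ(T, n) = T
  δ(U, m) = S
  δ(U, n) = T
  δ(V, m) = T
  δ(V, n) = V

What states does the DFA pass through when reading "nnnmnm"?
read 'n': S → U
  read 'n': U → T
  read 'n': T → T
  read 'm': T → T
  read 'n': T → T
  read 'm': T → T
S -> U -> T -> T -> T -> T -> T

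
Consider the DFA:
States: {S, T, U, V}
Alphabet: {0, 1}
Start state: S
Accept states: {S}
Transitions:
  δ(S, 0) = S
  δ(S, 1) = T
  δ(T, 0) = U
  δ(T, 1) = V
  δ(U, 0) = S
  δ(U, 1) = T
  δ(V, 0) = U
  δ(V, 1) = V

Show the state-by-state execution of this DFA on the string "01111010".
read '0': S → S
  read '1': S → T
  read '1': T → V
  read '1': V → V
  read '1': V → V
  read '0': V → U
  read '1': U → T
  read '0': T → U
S -> S -> T -> V -> V -> V -> U -> T -> U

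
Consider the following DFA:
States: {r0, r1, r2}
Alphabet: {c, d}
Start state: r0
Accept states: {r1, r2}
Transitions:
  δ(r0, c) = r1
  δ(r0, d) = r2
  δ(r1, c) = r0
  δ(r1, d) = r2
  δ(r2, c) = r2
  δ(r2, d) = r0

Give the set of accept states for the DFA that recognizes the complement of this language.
Complement accept states = All states \ Original accept states
= {r0, r1, r2} \ {r1, r2}
{r0}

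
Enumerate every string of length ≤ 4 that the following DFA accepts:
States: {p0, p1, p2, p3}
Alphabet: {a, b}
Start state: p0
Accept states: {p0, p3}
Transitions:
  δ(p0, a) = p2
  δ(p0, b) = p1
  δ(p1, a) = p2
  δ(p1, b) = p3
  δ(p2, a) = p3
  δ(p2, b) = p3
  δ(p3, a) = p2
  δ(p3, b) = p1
ε, aa, ab, bb, baa, bab, aaaa, aaab, aabb, abaa, abab, abbb, bbaa, bbab, bbbb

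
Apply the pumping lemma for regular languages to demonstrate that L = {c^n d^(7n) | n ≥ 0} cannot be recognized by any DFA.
Assume L is regular with pumping length p. Idea: pumping the c-block breaks the 1:7 ratio.
Choose s = c^p d^(7p) (length 8p ≥ p). By the pumping lemma, s = xyz with |xy| ≤ p, |y| > 0, so y = c^k with k ≥ 1. Then xy²z = c^(p+k) d^(7p). For this to be in L we would need 7p = 7(p+k), i.e. 7k = 0, contradicting k ≥ 1. So xy²z ∉ L.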